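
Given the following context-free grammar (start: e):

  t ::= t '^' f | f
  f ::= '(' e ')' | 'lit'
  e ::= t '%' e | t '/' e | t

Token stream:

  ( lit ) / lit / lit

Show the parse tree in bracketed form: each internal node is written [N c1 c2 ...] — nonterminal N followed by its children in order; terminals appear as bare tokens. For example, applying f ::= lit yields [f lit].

e
t / e
f / e
( e ) / e
( t ) / e
( f ) / e
( lit ) / e
( lit ) / t / e
( lit ) / f / e
( lit ) / lit / e
( lit ) / lit / t
( lit ) / lit / f
( lit ) / lit / lit

[e [t [f ( [e [t [f lit]]] )]] / [e [t [f lit]] / [e [t [f lit]]]]]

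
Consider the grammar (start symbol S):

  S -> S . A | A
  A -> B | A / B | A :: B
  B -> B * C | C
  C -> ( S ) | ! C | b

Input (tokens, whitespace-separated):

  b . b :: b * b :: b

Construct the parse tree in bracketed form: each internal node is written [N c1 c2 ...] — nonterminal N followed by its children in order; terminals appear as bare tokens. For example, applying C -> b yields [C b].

[S [S [A [B [C b]]]] . [A [A [A [B [C b]]] :: [B [B [C b]] * [C b]]] :: [B [C b]]]]

S
S . A
A . A
B . A
C . A
b . A
b . A :: B
b . A :: B :: B
b . B :: B :: B
b . C :: B :: B
b . b :: B :: B
b . b :: B * C :: B
b . b :: C * C :: B
b . b :: b * C :: B
b . b :: b * b :: B
b . b :: b * b :: C
b . b :: b * b :: b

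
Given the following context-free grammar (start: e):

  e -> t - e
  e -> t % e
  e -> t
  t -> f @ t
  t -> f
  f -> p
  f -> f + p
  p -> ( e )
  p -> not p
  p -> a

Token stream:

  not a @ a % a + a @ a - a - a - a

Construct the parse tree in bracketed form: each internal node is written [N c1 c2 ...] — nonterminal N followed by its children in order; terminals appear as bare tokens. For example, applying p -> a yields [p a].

[e [t [f [p not [p a]]] @ [t [f [p a]]]] % [e [t [f [f [p a]] + [p a]] @ [t [f [p a]]]] - [e [t [f [p a]]] - [e [t [f [p a]]] - [e [t [f [p a]]]]]]]]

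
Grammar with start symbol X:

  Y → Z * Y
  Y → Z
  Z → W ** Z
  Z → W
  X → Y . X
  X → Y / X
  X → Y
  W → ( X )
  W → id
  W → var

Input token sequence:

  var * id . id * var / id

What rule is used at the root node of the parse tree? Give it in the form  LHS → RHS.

[X [Y [Z [W var]] * [Y [Z [W id]]]] . [X [Y [Z [W id]] * [Y [Z [W var]]]] / [X [Y [Z [W id]]]]]]

X → Y . X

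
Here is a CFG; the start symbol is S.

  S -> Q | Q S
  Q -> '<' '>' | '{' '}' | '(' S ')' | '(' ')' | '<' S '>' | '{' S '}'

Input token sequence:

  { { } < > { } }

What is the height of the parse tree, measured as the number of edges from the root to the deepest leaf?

[S [Q { [S [Q { }] [S [Q < >] [S [Q { }]]]] }]]

6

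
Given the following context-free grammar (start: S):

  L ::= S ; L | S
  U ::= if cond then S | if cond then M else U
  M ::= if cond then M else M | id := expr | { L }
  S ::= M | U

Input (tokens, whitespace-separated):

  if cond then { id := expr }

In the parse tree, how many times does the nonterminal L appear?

1

[S [U if cond then [S [M { [L [S [M id := expr]]] }]]]]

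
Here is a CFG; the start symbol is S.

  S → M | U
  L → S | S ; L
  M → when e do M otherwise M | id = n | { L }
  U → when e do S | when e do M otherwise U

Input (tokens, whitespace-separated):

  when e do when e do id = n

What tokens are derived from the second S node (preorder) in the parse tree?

when e do id = n

[S [U when e do [S [U when e do [S [M id = n]]]]]]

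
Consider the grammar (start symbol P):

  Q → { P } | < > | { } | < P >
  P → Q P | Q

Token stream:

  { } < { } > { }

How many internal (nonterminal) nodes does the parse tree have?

8

[P [Q { }] [P [Q < [P [Q { }]] >] [P [Q { }]]]]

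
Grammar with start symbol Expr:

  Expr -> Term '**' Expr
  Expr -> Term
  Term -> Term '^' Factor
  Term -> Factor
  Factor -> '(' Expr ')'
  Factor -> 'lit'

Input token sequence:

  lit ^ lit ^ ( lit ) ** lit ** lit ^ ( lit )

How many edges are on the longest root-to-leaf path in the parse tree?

[Expr [Term [Term [Term [Factor lit]] ^ [Factor lit]] ^ [Factor ( [Expr [Term [Factor lit]]] )]] ** [Expr [Term [Factor lit]] ** [Expr [Term [Term [Factor lit]] ^ [Factor ( [Expr [Term [Factor lit]]] )]]]]]

8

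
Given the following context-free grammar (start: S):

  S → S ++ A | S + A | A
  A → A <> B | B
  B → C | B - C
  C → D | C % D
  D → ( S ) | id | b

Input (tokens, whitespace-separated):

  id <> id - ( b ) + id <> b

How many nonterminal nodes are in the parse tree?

26

[S [S [A [A [B [C [D id]]]] <> [B [B [C [D id]]] - [C [D ( [S [A [B [C [D b]]]]] )]]]]] + [A [A [B [C [D id]]]] <> [B [C [D b]]]]]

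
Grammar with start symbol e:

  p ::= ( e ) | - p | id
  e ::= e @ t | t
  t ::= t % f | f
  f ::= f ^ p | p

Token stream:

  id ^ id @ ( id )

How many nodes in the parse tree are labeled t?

3

[e [e [t [f [f [p id]] ^ [p id]]]] @ [t [f [p ( [e [t [f [p id]]]] )]]]]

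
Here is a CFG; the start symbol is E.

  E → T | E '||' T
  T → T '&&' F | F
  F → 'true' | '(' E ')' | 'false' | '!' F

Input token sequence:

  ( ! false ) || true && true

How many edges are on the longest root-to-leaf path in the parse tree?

8

[E [E [T [F ( [E [T [F ! [F false]]]] )]]] || [T [T [F true]] && [F true]]]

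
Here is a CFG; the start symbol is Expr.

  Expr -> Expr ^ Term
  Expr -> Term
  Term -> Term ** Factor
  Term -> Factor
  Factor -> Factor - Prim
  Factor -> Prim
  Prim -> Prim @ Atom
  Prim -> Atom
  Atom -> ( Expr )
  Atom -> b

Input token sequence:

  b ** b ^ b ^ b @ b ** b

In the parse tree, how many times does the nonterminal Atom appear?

6

[Expr [Expr [Expr [Term [Term [Factor [Prim [Atom b]]]] ** [Factor [Prim [Atom b]]]]] ^ [Term [Factor [Prim [Atom b]]]]] ^ [Term [Term [Factor [Prim [Prim [Atom b]] @ [Atom b]]]] ** [Factor [Prim [Atom b]]]]]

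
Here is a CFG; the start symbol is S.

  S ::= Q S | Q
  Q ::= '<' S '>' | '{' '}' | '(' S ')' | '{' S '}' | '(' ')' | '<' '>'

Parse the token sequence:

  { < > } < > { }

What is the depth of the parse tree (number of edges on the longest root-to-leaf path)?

4

[S [Q { [S [Q < >]] }] [S [Q < >] [S [Q { }]]]]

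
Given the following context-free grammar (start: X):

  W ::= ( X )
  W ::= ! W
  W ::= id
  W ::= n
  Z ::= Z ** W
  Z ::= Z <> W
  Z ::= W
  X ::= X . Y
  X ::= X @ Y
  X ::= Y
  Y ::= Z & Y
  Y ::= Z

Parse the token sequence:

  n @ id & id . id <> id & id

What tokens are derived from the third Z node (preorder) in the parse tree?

[X [X [X [Y [Z [W n]]]] @ [Y [Z [W id]] & [Y [Z [W id]]]]] . [Y [Z [Z [W id]] <> [W id]] & [Y [Z [W id]]]]]

id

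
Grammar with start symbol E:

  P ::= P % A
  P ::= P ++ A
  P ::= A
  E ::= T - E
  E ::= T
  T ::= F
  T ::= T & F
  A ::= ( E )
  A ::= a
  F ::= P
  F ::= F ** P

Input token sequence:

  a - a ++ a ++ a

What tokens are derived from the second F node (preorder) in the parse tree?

a ++ a ++ a

[E [T [F [P [A a]]]] - [E [T [F [P [P [P [A a]] ++ [A a]] ++ [A a]]]]]]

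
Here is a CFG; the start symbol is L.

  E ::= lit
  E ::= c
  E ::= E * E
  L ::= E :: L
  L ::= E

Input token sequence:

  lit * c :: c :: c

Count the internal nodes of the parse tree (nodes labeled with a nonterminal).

[L [E [E lit] * [E c]] :: [L [E c] :: [L [E c]]]]

8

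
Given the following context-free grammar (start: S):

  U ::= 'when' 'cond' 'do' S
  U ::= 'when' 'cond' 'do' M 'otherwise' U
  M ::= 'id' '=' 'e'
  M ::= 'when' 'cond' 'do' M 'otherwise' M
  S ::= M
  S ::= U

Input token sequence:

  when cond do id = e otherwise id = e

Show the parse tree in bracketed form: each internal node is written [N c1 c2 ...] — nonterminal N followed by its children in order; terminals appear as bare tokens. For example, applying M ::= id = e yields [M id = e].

[S [M when cond do [M id = e] otherwise [M id = e]]]

S
M
when cond do M otherwise M
when cond do id = e otherwise M
when cond do id = e otherwise id = e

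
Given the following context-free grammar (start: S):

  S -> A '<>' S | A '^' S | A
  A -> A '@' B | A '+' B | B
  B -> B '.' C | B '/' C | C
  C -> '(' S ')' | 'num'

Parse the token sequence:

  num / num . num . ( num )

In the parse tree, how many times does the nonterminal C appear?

5

[S [A [B [B [B [B [C num]] / [C num]] . [C num]] . [C ( [S [A [B [C num]]]] )]]]]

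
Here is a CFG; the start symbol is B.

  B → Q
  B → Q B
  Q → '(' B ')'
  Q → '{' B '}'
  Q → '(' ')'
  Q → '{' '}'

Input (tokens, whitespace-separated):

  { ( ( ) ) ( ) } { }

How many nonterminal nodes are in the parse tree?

[B [Q { [B [Q ( [B [Q ( )]] )] [B [Q ( )]]] }] [B [Q { }]]]

10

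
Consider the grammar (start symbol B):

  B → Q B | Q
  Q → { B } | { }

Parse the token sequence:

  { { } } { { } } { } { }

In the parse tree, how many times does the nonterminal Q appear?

6

[B [Q { [B [Q { }]] }] [B [Q { [B [Q { }]] }] [B [Q { }] [B [Q { }]]]]]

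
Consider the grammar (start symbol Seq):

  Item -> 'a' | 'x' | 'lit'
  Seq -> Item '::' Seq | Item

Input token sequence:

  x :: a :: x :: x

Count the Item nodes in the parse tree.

4

[Seq [Item x] :: [Seq [Item a] :: [Seq [Item x] :: [Seq [Item x]]]]]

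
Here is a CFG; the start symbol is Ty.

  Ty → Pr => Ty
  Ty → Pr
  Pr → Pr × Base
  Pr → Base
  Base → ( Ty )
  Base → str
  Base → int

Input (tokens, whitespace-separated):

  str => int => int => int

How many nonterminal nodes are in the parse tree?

[Ty [Pr [Base str]] => [Ty [Pr [Base int]] => [Ty [Pr [Base int]] => [Ty [Pr [Base int]]]]]]

12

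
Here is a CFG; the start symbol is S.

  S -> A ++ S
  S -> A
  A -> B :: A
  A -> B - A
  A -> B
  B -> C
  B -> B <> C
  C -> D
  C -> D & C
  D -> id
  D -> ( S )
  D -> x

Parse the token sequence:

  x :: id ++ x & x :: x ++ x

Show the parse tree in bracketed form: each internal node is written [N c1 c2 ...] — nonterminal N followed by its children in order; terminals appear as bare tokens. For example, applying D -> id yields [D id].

[S [A [B [C [D x]]] :: [A [B [C [D id]]]]] ++ [S [A [B [C [D x] & [C [D x]]]] :: [A [B [C [D x]]]]] ++ [S [A [B [C [D x]]]]]]]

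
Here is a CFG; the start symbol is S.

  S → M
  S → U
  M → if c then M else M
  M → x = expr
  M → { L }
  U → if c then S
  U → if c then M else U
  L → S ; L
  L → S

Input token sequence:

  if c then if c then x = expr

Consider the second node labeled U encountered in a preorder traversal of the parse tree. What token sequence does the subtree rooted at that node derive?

[S [U if c then [S [U if c then [S [M x = expr]]]]]]

if c then x = expr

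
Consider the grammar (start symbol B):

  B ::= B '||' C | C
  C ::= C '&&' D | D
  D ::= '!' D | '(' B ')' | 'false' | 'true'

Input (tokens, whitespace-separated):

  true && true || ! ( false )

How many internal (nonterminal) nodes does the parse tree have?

12

[B [B [C [C [D true]] && [D true]]] || [C [D ! [D ( [B [C [D false]]] )]]]]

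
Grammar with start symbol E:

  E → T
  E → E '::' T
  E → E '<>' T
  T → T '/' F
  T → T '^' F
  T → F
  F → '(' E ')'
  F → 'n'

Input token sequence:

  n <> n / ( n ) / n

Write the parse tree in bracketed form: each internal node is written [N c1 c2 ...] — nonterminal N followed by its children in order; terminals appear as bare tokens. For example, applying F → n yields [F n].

[E [E [T [F n]]] <> [T [T [T [F n]] / [F ( [E [T [F n]]] )]] / [F n]]]

E
E <> T
T <> T
F <> T
n <> T
n <> T / F
n <> T / F / F
n <> F / F / F
n <> n / F / F
n <> n / ( E ) / F
n <> n / ( T ) / F
n <> n / ( F ) / F
n <> n / ( n ) / F
n <> n / ( n ) / n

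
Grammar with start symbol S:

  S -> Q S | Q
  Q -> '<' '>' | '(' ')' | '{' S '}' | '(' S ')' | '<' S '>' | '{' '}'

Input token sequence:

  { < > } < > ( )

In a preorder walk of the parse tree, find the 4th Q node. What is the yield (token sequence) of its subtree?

( )

[S [Q { [S [Q < >]] }] [S [Q < >] [S [Q ( )]]]]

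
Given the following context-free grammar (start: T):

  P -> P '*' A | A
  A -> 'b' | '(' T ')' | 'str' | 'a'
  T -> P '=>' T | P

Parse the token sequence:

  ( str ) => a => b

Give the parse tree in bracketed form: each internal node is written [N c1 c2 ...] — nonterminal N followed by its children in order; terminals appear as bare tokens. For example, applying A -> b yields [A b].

T
P => T
A => T
( T ) => T
( P ) => T
( A ) => T
( str ) => T
( str ) => P => T
( str ) => A => T
( str ) => a => T
( str ) => a => P
( str ) => a => A
( str ) => a => b

[T [P [A ( [T [P [A str]]] )]] => [T [P [A a]] => [T [P [A b]]]]]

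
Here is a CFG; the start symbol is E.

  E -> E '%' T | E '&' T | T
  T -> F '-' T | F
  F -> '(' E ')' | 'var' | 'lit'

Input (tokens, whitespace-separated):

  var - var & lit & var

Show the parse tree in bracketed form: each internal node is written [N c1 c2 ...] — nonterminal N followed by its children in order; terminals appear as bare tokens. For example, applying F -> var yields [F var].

[E [E [E [T [F var] - [T [F var]]]] & [T [F lit]]] & [T [F var]]]

E
E & T
E & T & T
T & T & T
F - T & T & T
var - T & T & T
var - F & T & T
var - var & T & T
var - var & F & T
var - var & lit & T
var - var & lit & F
var - var & lit & var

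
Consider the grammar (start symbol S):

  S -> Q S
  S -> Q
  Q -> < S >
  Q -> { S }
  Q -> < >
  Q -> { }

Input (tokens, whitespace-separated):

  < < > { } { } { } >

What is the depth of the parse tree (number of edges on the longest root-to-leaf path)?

7

[S [Q < [S [Q < >] [S [Q { }] [S [Q { }] [S [Q { }]]]]] >]]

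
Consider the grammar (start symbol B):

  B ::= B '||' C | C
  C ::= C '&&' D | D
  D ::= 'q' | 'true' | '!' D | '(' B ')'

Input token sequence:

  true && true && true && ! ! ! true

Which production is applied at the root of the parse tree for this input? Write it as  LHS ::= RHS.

B ::= C

[B [C [C [C [C [D true]] && [D true]] && [D true]] && [D ! [D ! [D ! [D true]]]]]]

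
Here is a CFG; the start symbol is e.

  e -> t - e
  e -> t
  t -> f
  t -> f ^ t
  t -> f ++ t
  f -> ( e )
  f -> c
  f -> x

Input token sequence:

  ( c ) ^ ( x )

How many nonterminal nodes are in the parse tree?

[e [t [f ( [e [t [f c]]] )] ^ [t [f ( [e [t [f x]]] )]]]]

11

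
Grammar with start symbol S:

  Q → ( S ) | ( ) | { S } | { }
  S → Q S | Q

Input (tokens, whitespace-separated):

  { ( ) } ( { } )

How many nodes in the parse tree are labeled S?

4

[S [Q { [S [Q ( )]] }] [S [Q ( [S [Q { }]] )]]]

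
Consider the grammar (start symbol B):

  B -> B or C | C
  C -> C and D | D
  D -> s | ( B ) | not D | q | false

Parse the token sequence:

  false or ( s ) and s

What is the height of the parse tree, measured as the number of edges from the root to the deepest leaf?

7

[B [B [C [D false]]] or [C [C [D ( [B [C [D s]]] )]] and [D s]]]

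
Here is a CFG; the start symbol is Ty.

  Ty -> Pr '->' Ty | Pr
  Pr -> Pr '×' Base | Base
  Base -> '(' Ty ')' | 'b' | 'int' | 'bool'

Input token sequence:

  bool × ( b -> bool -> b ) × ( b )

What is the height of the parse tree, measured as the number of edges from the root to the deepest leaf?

[Ty [Pr [Pr [Pr [Base bool]] × [Base ( [Ty [Pr [Base b]] -> [Ty [Pr [Base bool]] -> [Ty [Pr [Base b]]]]] )]] × [Base ( [Ty [Pr [Base b]]] )]]]

9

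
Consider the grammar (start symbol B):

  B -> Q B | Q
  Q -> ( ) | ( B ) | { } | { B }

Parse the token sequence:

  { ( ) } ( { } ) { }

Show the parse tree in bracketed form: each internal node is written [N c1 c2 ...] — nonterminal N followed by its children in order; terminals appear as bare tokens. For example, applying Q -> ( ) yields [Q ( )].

[B [Q { [B [Q ( )]] }] [B [Q ( [B [Q { }]] )] [B [Q { }]]]]

B
Q B
{ B } B
{ Q } B
{ ( ) } B
{ ( ) } Q B
{ ( ) } ( B ) B
{ ( ) } ( Q ) B
{ ( ) } ( { } ) B
{ ( ) } ( { } ) Q
{ ( ) } ( { } ) { }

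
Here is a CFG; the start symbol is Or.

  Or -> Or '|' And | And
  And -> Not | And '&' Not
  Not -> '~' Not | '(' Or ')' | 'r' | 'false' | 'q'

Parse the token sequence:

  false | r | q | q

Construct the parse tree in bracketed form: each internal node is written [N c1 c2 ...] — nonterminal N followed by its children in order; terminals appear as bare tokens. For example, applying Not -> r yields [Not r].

[Or [Or [Or [Or [And [Not false]]] | [And [Not r]]] | [And [Not q]]] | [And [Not q]]]

Or
Or | And
Or | And | And
Or | And | And | And
And | And | And | And
Not | And | And | And
false | And | And | And
false | Not | And | And
false | r | And | And
false | r | Not | And
false | r | q | And
false | r | q | Not
false | r | q | q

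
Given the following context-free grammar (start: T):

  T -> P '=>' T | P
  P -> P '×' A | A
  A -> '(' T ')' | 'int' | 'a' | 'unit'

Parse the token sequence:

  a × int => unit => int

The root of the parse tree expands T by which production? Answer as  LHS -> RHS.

[T [P [P [A a]] × [A int]] => [T [P [A unit]] => [T [P [A int]]]]]

T -> P '=>' T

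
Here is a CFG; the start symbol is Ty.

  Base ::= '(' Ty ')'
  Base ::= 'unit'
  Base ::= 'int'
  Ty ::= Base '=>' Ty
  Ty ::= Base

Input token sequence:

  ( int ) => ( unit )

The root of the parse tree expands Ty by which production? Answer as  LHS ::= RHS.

Ty ::= Base '=>' Ty

[Ty [Base ( [Ty [Base int]] )] => [Ty [Base ( [Ty [Base unit]] )]]]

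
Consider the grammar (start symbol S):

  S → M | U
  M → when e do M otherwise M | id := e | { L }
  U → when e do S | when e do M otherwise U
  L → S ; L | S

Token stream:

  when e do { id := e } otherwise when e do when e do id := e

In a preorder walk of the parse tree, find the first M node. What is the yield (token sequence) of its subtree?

[S [U when e do [M { [L [S [M id := e]]] }] otherwise [U when e do [S [U when e do [S [M id := e]]]]]]]

{ id := e }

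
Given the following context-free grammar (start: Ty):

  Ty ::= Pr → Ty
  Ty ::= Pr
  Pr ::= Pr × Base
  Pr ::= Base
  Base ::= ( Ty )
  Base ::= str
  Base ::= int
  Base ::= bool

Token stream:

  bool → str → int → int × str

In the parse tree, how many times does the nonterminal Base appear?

[Ty [Pr [Base bool]] → [Ty [Pr [Base str]] → [Ty [Pr [Base int]] → [Ty [Pr [Pr [Base int]] × [Base str]]]]]]

5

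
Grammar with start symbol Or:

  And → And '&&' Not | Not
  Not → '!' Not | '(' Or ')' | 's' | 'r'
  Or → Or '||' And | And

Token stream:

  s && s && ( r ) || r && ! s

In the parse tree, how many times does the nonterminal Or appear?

3

[Or [Or [And [And [And [Not s]] && [Not s]] && [Not ( [Or [And [Not r]]] )]]] || [And [And [Not r]] && [Not ! [Not s]]]]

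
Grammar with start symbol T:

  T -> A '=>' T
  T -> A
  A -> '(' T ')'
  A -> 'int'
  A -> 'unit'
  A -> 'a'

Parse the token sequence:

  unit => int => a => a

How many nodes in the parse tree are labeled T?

4

[T [A unit] => [T [A int] => [T [A a] => [T [A a]]]]]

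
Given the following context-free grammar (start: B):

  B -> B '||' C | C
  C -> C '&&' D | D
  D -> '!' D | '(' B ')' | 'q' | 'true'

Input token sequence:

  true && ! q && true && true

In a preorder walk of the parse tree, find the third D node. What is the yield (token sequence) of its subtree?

q

[B [C [C [C [C [D true]] && [D ! [D q]]] && [D true]] && [D true]]]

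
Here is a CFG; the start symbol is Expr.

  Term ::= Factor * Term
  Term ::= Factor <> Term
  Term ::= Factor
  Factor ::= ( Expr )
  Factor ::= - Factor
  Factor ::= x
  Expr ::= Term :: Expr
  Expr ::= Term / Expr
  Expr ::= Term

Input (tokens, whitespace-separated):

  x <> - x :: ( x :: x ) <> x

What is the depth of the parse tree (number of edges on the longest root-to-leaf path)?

[Expr [Term [Factor x] <> [Term [Factor - [Factor x]]]] :: [Expr [Term [Factor ( [Expr [Term [Factor x]] :: [Expr [Term [Factor x]]]] )] <> [Term [Factor x]]]]]

8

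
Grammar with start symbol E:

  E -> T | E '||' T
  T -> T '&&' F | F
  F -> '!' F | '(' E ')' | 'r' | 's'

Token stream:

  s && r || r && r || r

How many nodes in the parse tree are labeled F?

5

[E [E [E [T [T [F s]] && [F r]]] || [T [T [F r]] && [F r]]] || [T [F r]]]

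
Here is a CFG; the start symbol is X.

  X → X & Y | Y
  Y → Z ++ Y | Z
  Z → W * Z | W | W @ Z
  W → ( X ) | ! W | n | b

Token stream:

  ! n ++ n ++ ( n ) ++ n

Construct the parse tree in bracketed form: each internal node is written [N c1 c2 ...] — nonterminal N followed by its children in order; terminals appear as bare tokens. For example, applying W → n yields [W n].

[X [Y [Z [W ! [W n]]] ++ [Y [Z [W n]] ++ [Y [Z [W ( [X [Y [Z [W n]]]] )]] ++ [Y [Z [W n]]]]]]]

X
Y
Z ++ Y
W ++ Y
! W ++ Y
! n ++ Y
! n ++ Z ++ Y
! n ++ W ++ Y
! n ++ n ++ Y
! n ++ n ++ Z ++ Y
! n ++ n ++ W ++ Y
! n ++ n ++ ( X ) ++ Y
! n ++ n ++ ( Y ) ++ Y
! n ++ n ++ ( Z ) ++ Y
! n ++ n ++ ( W ) ++ Y
! n ++ n ++ ( n ) ++ Y
! n ++ n ++ ( n ) ++ Z
! n ++ n ++ ( n ) ++ W
! n ++ n ++ ( n ) ++ n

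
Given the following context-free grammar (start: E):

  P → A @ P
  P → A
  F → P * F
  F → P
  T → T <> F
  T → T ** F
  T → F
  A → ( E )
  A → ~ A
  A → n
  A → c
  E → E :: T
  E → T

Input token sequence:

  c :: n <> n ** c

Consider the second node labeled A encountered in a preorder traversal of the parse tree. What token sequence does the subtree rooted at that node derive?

n

[E [E [T [F [P [A c]]]]] :: [T [T [T [F [P [A n]]]] <> [F [P [A n]]]] ** [F [P [A c]]]]]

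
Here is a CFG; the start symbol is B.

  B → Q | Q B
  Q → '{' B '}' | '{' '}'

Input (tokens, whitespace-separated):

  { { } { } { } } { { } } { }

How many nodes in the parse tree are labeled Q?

7

[B [Q { [B [Q { }] [B [Q { }] [B [Q { }]]]] }] [B [Q { [B [Q { }]] }] [B [Q { }]]]]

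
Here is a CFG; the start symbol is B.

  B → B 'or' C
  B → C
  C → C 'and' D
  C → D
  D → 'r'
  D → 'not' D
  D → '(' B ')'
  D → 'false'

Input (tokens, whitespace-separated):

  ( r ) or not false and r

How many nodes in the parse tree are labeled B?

[B [B [C [D ( [B [C [D r]]] )]]] or [C [C [D not [D false]]] and [D r]]]

3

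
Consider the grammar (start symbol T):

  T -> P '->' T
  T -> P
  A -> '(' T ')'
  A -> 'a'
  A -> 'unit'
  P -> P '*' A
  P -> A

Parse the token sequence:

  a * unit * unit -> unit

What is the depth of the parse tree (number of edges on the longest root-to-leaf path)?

5

[T [P [P [P [A a]] * [A unit]] * [A unit]] -> [T [P [A unit]]]]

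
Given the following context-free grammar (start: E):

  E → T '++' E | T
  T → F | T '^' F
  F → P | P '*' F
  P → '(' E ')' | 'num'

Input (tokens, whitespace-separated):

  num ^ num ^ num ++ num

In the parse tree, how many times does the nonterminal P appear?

4

[E [T [T [T [F [P num]]] ^ [F [P num]]] ^ [F [P num]]] ++ [E [T [F [P num]]]]]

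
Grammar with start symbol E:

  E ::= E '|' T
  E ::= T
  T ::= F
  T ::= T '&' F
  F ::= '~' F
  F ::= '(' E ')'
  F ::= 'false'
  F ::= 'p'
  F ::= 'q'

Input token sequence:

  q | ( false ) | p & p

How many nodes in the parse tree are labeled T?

[E [E [E [T [F q]]] | [T [F ( [E [T [F false]]] )]]] | [T [T [F p]] & [F p]]]

5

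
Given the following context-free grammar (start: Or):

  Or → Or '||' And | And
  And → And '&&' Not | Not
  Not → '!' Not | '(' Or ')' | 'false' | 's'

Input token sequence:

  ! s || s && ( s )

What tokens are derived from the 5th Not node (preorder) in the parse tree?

s

[Or [Or [And [Not ! [Not s]]]] || [And [And [Not s]] && [Not ( [Or [And [Not s]]] )]]]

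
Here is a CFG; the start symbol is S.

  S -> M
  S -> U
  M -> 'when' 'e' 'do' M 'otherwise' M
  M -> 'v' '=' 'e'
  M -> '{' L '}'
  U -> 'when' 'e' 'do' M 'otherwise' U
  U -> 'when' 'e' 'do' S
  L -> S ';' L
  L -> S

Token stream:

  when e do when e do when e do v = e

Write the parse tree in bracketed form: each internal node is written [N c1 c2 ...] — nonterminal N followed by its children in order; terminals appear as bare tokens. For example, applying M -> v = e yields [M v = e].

S
U
when e do S
when e do U
when e do when e do S
when e do when e do U
when e do when e do when e do S
when e do when e do when e do M
when e do when e do when e do v = e

[S [U when e do [S [U when e do [S [U when e do [S [M v = e]]]]]]]]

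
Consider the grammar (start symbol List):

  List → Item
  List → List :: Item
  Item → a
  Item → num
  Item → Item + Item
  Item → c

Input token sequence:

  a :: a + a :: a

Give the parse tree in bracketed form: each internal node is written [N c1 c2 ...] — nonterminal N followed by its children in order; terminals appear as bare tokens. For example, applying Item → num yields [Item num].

List
List :: Item
List :: Item :: Item
Item :: Item :: Item
a :: Item :: Item
a :: Item + Item :: Item
a :: a + Item :: Item
a :: a + a :: Item
a :: a + a :: a

[List [List [List [Item a]] :: [Item [Item a] + [Item a]]] :: [Item a]]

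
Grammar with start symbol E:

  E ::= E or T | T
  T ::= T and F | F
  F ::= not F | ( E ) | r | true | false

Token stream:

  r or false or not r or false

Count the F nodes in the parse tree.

5

[E [E [E [E [T [F r]]] or [T [F false]]] or [T [F not [F r]]]] or [T [F false]]]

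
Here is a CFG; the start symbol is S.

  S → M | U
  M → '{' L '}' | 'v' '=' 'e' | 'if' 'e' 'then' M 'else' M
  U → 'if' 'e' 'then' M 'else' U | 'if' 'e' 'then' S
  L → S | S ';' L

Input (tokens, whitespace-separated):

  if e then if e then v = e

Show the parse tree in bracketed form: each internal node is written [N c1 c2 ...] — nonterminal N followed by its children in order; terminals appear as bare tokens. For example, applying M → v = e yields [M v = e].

S
U
if e then S
if e then U
if e then if e then S
if e then if e then M
if e then if e then v = e

[S [U if e then [S [U if e then [S [M v = e]]]]]]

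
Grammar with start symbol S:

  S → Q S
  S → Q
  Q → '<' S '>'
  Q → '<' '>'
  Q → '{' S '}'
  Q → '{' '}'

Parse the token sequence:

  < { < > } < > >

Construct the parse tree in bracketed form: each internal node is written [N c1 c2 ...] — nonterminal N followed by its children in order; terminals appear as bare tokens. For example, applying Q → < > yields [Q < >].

[S [Q < [S [Q { [S [Q < >]] }] [S [Q < >]]] >]]

S
Q
< S >
< Q S >
< { S } S >
< { Q } S >
< { < > } S >
< { < > } Q >
< { < > } < > >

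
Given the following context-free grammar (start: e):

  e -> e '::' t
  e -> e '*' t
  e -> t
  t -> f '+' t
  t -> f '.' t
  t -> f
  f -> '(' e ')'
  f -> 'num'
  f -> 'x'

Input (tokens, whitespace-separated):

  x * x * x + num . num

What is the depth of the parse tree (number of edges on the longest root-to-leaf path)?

[e [e [e [t [f x]]] * [t [f x]]] * [t [f x] + [t [f num] . [t [f num]]]]]

5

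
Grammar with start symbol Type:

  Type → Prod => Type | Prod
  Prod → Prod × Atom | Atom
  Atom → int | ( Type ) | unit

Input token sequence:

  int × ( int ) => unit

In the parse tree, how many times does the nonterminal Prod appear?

[Type [Prod [Prod [Atom int]] × [Atom ( [Type [Prod [Atom int]]] )]] => [Type [Prod [Atom unit]]]]

4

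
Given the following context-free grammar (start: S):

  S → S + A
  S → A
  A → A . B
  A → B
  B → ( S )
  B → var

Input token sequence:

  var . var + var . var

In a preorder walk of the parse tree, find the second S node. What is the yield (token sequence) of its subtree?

var . var

[S [S [A [A [B var]] . [B var]]] + [A [A [B var]] . [B var]]]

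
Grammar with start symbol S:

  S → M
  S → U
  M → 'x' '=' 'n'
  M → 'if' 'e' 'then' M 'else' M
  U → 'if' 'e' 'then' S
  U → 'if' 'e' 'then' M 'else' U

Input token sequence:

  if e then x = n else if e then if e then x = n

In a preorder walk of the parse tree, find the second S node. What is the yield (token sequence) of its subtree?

if e then x = n

[S [U if e then [M x = n] else [U if e then [S [U if e then [S [M x = n]]]]]]]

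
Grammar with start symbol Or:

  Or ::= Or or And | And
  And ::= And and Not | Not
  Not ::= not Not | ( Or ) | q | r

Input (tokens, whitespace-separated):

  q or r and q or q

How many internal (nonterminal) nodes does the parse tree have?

[Or [Or [Or [And [Not q]]] or [And [And [Not r]] and [Not q]]] or [And [Not q]]]

11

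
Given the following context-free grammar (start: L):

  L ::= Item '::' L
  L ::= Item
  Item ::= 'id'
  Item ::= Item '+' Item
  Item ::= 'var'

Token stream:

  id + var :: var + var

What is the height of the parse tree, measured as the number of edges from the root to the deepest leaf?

4

[L [Item [Item id] + [Item var]] :: [L [Item [Item var] + [Item var]]]]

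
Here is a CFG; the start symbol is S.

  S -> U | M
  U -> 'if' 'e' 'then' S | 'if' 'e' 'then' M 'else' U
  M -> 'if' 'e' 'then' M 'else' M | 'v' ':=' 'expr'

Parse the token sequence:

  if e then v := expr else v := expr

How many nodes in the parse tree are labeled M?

[S [M if e then [M v := expr] else [M v := expr]]]

3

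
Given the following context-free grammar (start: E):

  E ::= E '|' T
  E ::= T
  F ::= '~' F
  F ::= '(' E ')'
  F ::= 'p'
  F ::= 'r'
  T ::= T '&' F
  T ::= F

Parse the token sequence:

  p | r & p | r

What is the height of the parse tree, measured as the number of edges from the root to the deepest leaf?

5

[E [E [E [T [F p]]] | [T [T [F r]] & [F p]]] | [T [F r]]]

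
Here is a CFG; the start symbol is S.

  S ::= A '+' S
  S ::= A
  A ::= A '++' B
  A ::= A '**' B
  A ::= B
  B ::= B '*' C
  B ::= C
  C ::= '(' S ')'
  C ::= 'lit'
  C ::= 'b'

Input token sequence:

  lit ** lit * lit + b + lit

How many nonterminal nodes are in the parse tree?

[S [A [A [B [C lit]]] ** [B [B [C lit]] * [C lit]]] + [S [A [B [C b]]] + [S [A [B [C lit]]]]]]

17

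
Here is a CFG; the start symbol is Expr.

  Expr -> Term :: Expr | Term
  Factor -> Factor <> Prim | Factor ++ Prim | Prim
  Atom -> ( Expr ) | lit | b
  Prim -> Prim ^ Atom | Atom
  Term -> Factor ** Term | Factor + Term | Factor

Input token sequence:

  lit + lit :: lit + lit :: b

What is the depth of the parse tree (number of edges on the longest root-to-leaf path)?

7

[Expr [Term [Factor [Prim [Atom lit]]] + [Term [Factor [Prim [Atom lit]]]]] :: [Expr [Term [Factor [Prim [Atom lit]]] + [Term [Factor [Prim [Atom lit]]]]] :: [Expr [Term [Factor [Prim [Atom b]]]]]]]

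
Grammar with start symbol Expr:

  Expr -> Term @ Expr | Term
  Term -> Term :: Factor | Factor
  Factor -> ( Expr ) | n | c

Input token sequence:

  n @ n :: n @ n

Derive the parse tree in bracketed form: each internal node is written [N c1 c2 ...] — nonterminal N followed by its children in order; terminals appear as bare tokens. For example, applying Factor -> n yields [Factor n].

[Expr [Term [Factor n]] @ [Expr [Term [Term [Factor n]] :: [Factor n]] @ [Expr [Term [Factor n]]]]]

Expr
Term @ Expr
Factor @ Expr
n @ Expr
n @ Term @ Expr
n @ Term :: Factor @ Expr
n @ Factor :: Factor @ Expr
n @ n :: Factor @ Expr
n @ n :: n @ Expr
n @ n :: n @ Term
n @ n :: n @ Factor
n @ n :: n @ n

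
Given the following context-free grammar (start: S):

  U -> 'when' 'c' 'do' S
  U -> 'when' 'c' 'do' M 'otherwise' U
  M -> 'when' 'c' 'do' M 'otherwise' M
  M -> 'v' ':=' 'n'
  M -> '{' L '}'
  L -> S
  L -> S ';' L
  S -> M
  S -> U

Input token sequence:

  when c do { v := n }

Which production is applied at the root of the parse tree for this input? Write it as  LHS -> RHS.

S -> U

[S [U when c do [S [M { [L [S [M v := n]]] }]]]]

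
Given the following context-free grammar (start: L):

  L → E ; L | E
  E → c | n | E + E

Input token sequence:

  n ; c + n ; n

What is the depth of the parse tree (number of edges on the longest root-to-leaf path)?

4

[L [E n] ; [L [E [E c] + [E n]] ; [L [E n]]]]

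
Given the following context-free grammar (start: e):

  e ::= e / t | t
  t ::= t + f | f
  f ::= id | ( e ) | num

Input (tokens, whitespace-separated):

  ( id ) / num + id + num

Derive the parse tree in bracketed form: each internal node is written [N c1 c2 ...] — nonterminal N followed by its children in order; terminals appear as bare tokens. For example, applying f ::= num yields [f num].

e
e / t
t / t
f / t
( e ) / t
( t ) / t
( f ) / t
( id ) / t
( id ) / t + f
( id ) / t + f + f
( id ) / f + f + f
( id ) / num + f + f
( id ) / num + id + f
( id ) / num + id + num

[e [e [t [f ( [e [t [f id]]] )]]] / [t [t [t [f num]] + [f id]] + [f num]]]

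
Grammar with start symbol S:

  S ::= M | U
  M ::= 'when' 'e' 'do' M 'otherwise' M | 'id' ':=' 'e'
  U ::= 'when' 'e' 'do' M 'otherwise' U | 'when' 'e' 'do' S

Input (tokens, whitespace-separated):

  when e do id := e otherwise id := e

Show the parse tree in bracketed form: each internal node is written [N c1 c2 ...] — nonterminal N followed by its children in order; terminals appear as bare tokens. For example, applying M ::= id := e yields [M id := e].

S
M
when e do M otherwise M
when e do id := e otherwise M
when e do id := e otherwise id := e

[S [M when e do [M id := e] otherwise [M id := e]]]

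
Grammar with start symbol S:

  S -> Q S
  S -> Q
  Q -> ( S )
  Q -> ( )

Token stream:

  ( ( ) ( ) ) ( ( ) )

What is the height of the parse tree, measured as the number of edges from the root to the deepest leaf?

5

[S [Q ( [S [Q ( )] [S [Q ( )]]] )] [S [Q ( [S [Q ( )]] )]]]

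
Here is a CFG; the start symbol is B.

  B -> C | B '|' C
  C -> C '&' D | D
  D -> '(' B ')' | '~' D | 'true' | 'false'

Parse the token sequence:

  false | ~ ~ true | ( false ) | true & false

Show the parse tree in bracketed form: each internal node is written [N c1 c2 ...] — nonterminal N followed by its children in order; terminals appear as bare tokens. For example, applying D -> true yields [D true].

[B [B [B [B [C [D false]]] | [C [D ~ [D ~ [D true]]]]] | [C [D ( [B [C [D false]]] )]]] | [C [C [D true]] & [D false]]]

B
B | C
B | C | C
B | C | C | C
C | C | C | C
D | C | C | C
false | C | C | C
false | D | C | C
false | ~ D | C | C
false | ~ ~ D | C | C
false | ~ ~ true | C | C
false | ~ ~ true | D | C
false | ~ ~ true | ( B ) | C
false | ~ ~ true | ( C ) | C
false | ~ ~ true | ( D ) | C
false | ~ ~ true | ( false ) | C
false | ~ ~ true | ( false ) | C & D
false | ~ ~ true | ( false ) | D & D
false | ~ ~ true | ( false ) | true & D
false | ~ ~ true | ( false ) | true & false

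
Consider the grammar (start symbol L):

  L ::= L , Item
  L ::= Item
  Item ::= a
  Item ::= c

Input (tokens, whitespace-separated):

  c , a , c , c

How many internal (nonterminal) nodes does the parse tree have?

8

[L [L [L [L [Item c]] , [Item a]] , [Item c]] , [Item c]]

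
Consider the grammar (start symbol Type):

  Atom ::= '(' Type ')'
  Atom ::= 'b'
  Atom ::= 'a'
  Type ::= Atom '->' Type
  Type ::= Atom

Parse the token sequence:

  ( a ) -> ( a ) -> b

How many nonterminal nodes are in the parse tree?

10

[Type [Atom ( [Type [Atom a]] )] -> [Type [Atom ( [Type [Atom a]] )] -> [Type [Atom b]]]]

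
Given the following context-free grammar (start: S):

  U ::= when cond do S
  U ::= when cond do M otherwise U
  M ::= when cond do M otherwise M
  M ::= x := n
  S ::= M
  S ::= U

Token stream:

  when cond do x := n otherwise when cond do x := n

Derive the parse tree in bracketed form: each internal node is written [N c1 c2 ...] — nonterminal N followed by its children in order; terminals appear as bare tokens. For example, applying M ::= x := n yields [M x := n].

S
U
when cond do M otherwise U
when cond do x := n otherwise U
when cond do x := n otherwise when cond do S
when cond do x := n otherwise when cond do M
when cond do x := n otherwise when cond do x := n

[S [U when cond do [M x := n] otherwise [U when cond do [S [M x := n]]]]]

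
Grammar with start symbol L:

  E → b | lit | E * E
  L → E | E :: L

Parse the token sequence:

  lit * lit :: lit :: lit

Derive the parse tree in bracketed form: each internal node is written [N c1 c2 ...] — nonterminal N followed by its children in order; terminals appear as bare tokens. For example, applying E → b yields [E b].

L
E :: L
E * E :: L
lit * E :: L
lit * lit :: L
lit * lit :: E :: L
lit * lit :: lit :: L
lit * lit :: lit :: E
lit * lit :: lit :: lit

[L [E [E lit] * [E lit]] :: [L [E lit] :: [L [E lit]]]]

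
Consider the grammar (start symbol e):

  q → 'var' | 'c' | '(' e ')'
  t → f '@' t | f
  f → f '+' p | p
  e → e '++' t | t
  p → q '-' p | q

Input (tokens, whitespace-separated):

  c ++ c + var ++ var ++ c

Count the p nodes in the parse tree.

[e [e [e [e [t [f [p [q c]]]]] ++ [t [f [f [p [q c]]] + [p [q var]]]]] ++ [t [f [p [q var]]]]] ++ [t [f [p [q c]]]]]

5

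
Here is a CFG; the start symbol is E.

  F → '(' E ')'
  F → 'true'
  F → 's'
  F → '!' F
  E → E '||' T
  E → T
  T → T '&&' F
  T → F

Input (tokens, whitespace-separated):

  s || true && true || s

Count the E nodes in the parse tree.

3

[E [E [E [T [F s]]] || [T [T [F true]] && [F true]]] || [T [F s]]]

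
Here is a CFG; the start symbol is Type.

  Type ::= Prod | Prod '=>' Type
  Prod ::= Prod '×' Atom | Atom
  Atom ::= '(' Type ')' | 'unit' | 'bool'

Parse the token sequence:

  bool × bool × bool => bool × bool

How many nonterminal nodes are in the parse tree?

12

[Type [Prod [Prod [Prod [Atom bool]] × [Atom bool]] × [Atom bool]] => [Type [Prod [Prod [Atom bool]] × [Atom bool]]]]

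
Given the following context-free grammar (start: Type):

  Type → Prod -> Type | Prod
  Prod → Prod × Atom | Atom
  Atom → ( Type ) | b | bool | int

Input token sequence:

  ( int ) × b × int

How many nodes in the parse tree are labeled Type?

[Type [Prod [Prod [Prod [Atom ( [Type [Prod [Atom int]]] )]] × [Atom b]] × [Atom int]]]

2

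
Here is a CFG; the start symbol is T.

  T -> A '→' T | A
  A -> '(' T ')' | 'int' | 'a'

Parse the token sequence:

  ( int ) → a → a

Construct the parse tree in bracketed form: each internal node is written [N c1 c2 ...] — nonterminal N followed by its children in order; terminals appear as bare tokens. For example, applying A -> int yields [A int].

T
A → T
( T ) → T
( A ) → T
( int ) → T
( int ) → A → T
( int ) → a → T
( int ) → a → A
( int ) → a → a

[T [A ( [T [A int]] )] → [T [A a] → [T [A a]]]]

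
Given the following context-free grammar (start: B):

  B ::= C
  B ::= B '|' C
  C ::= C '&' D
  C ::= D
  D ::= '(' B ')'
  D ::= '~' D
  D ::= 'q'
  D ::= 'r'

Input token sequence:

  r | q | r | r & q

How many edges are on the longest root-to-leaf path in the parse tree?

[B [B [B [B [C [D r]]] | [C [D q]]] | [C [D r]]] | [C [C [D r]] & [D q]]]

6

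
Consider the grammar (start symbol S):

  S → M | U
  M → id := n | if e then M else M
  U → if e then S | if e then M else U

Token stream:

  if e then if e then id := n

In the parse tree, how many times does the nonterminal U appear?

[S [U if e then [S [U if e then [S [M id := n]]]]]]

2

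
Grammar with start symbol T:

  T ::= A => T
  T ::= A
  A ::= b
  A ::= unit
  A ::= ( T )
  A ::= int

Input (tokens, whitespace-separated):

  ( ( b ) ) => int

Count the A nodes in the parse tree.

[T [A ( [T [A ( [T [A b]] )]] )] => [T [A int]]]

4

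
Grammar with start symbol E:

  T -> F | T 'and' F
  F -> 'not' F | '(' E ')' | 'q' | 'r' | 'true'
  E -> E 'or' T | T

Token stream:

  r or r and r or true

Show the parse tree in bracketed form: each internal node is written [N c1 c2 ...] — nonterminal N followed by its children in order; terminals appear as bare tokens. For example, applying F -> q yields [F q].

[E [E [E [T [F r]]] or [T [T [F r]] and [F r]]] or [T [F true]]]

E
E or T
E or T or T
T or T or T
F or T or T
r or T or T
r or T and F or T
r or F and F or T
r or r and F or T
r or r and r or T
r or r and r or F
r or r and r or true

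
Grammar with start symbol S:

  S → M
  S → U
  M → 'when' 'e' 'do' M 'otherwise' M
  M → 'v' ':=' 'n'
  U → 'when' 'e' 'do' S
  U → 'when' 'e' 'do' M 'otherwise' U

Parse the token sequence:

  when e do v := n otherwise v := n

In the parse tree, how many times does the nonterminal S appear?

[S [M when e do [M v := n] otherwise [M v := n]]]

1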